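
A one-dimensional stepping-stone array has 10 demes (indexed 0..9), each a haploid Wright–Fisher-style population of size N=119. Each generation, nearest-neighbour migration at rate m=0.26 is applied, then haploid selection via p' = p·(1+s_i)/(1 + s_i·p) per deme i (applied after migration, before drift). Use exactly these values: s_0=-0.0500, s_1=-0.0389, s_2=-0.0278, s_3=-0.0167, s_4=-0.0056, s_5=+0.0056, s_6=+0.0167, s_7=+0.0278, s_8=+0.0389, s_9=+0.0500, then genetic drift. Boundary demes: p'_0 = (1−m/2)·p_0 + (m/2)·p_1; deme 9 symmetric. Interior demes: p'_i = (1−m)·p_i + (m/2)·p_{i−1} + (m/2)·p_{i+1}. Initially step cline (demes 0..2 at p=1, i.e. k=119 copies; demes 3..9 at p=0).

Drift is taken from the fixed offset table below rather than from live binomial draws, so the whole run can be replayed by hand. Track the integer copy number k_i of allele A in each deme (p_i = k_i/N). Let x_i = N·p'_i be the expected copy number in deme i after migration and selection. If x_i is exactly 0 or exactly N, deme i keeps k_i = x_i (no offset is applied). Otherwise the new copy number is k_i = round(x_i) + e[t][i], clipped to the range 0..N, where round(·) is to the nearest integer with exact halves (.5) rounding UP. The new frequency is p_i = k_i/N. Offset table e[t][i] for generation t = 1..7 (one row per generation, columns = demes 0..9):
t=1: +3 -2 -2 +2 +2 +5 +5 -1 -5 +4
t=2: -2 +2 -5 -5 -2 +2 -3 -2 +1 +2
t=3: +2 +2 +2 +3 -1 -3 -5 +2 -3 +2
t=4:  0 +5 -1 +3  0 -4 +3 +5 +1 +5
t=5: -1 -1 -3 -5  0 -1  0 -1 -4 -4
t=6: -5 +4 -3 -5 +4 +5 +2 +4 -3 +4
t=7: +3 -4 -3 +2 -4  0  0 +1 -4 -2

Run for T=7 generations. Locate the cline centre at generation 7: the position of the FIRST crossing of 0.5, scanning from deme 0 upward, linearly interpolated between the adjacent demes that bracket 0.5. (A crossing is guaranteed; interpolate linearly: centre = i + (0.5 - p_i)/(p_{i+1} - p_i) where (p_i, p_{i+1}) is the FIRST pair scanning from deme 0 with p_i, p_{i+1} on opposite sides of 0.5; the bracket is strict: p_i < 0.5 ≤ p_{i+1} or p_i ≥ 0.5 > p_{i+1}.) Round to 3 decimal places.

2.197

t=0: k=[119 119 119 0 0 0 0 0 0 0]
t=1: x=[119.0000 119.0000 103.1466 15.2447 0.0000 0.0000 0.0000 0.0000 0.0000 0.0000] k=[119 119 101 17 0 0 0 0 0 0]
t=2: x=[119.0000 116.5672 91.8335 25.3722 2.1979 0.0000 0.0000 0.0000 0.0000 0.0000] k=[119 119 87 20 0 0 0 0 0 0]
t=3: x=[119.0000 114.6777 81.7322 25.7684 2.5858 0.0000 0.0000 0.0000 0.0000 0.0000] k=[119 117 84 29 2 0 0 0 0 0]
t=4: x=[118.7263 112.7388 80.4085 32.2426 5.2219 0.2615 0.0000 0.0000 0.0000 0.0000] k=[119 118 79 35 5 0 0 0 0 0]
t=5: x=[118.8632 112.8320 77.5921 36.3932 8.2070 0.6536 0.0000 0.0000 0.0000 0.0000] k=[118 112 75 31 8 0 0 0 0 0]
t=6: x=[117.1278 107.5665 73.2990 33.3245 9.8989 1.0458 0.0000 0.0000 0.0000 0.0000] k=[112 112 70 28 14 6 0 0 0 0]
t=7: x=[111.6543 106.0904 69.1854 31.2504 14.7075 6.2932 0.7929 0.0000 0.0000 0.0000] k=[115 102 66 33 11 6 1 0 0 0]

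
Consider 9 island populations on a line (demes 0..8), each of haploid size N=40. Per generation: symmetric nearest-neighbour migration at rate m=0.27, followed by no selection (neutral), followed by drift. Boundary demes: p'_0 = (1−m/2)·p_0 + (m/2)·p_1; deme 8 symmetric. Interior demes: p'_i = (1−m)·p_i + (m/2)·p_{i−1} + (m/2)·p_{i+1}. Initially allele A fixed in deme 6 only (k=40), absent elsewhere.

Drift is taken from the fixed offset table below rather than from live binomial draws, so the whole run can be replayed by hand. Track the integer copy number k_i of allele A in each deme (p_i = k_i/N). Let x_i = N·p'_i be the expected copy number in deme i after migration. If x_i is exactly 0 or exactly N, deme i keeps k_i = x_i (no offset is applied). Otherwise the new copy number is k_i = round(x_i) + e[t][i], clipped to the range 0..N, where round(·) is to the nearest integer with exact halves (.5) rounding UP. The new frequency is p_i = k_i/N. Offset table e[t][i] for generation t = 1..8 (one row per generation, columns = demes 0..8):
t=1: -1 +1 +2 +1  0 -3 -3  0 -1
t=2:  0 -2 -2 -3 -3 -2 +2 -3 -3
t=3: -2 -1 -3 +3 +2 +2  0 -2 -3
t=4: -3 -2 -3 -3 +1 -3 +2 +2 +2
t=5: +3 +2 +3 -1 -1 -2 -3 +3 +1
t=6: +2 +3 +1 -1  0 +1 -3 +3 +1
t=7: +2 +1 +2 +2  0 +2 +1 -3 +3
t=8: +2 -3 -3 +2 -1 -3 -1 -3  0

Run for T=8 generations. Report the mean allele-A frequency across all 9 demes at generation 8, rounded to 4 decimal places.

t=0: k=[0 0 0 0 0 0 40 0 0]
t=1: x=[0.0000 0.0000 0.0000 0.0000 0.0000 5.4000 29.2000 5.4000 0.0000] k=[0 0 0 0 0 2 26 5 0]
t=2: x=[0.0000 0.0000 0.0000 0.0000 0.2700 4.9700 19.9250 7.1600 0.6750] k=[0 0 0 0 0 3 22 4 0]
t=3: x=[0.0000 0.0000 0.0000 0.0000 0.4050 5.1600 17.0050 5.8900 0.5400] k=[0 0 0 0 2 7 17 4 0]
t=4: x=[0.0000 0.0000 0.0000 0.2700 2.4050 7.6750 13.8950 5.2150 0.5400] k=[0 0 0 0 3 5 16 7 3]
t=5: x=[0.0000 0.0000 0.0000 0.4050 2.8650 6.2150 13.3000 7.6750 3.5400] k=[0 0 0 0 2 4 10 11 5]
t=6: x=[0.0000 0.0000 0.0000 0.2700 2.0000 4.5400 9.3250 10.0550 5.8100] k=[0 0 0 0 2 6 6 13 7]
t=7: x=[0.0000 0.0000 0.0000 0.2700 2.2700 5.4600 6.9450 11.2450 7.8100] k=[0 0 0 2 2 7 8 8 11]
t=8: x=[0.0000 0.0000 0.2700 1.7300 2.6750 6.4600 7.8650 8.4050 10.5950] k=[0 0 0 4 2 3 7 5 11]

0.0889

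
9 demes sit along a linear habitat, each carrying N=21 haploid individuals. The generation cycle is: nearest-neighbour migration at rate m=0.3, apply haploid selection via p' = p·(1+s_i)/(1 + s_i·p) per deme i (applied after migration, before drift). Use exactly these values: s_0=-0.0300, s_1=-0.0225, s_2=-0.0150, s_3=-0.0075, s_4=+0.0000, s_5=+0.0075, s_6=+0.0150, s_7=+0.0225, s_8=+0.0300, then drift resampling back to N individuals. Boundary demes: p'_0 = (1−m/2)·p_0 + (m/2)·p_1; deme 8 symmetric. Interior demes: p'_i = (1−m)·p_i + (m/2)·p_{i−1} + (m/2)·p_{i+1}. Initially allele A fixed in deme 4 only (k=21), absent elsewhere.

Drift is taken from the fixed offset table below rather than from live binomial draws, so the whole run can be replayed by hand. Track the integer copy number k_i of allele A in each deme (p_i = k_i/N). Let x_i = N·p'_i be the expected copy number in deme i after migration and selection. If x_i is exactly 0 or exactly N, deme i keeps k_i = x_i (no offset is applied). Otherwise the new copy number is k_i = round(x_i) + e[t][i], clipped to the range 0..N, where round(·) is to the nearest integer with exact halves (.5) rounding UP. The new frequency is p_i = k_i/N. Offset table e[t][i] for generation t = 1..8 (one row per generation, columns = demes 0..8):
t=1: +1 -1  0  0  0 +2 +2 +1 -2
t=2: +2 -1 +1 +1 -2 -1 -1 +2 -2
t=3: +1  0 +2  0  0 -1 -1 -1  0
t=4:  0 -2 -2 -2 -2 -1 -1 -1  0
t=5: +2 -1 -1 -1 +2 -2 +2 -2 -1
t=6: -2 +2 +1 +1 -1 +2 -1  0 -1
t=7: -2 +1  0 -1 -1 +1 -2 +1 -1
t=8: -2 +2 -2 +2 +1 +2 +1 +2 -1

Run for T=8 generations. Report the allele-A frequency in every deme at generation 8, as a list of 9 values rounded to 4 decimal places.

[0.0000, 0.1429, 0.0000, 0.1905, 0.1905, 0.2857, 0.0952, 0.1429, 0.0000]

t=0: k=[0 0 0 0 21 0 0 0 0]
t=1: x=[0.0000 0.0000 0.0000 3.1299 14.7000 3.1701 0.0000 0.0000 0.0000] k=[0 0 0 3 15 5 0 0 0]
t=2: x=[0.0000 0.0000 0.4434 4.3241 11.7000 5.7813 0.7608 0.0000 0.0000] k=[0 0 1 5 10 5 0 0 0]
t=3: x=[0.0000 0.1466 1.4297 5.1208 8.5000 5.0285 0.7608 0.0000 0.0000] k=[0 0 3 5 9 4 0 0 0]
t=4: x=[0.0000 0.4401 2.8130 5.2702 7.6500 4.1749 0.6087 0.0000 0.0000] k=[0 0 1 3 6 3 0 0 0]
t=5: x=[0.0000 0.1466 1.1337 3.1299 5.1000 3.0193 0.4566 0.0000 0.0000] k=[0 0 0 2 7 1 2 0 0]
t=6: x=[0.0000 0.0000 0.2956 2.4338 5.3500 2.0639 1.5715 0.3067 0.0000] k=[0 0 1 3 4 4 1 0 0]
t=7: x=[0.0000 0.1466 1.1337 2.8315 3.8500 3.5721 1.3183 0.1534 0.0000] k=[0 1 1 2 3 5 0 1 0]
t=8: x=[0.1455 0.8316 1.1337 1.9864 3.1500 3.9740 0.9129 0.7152 0.1545] k=[0 3 0 4 4 6 2 3 0]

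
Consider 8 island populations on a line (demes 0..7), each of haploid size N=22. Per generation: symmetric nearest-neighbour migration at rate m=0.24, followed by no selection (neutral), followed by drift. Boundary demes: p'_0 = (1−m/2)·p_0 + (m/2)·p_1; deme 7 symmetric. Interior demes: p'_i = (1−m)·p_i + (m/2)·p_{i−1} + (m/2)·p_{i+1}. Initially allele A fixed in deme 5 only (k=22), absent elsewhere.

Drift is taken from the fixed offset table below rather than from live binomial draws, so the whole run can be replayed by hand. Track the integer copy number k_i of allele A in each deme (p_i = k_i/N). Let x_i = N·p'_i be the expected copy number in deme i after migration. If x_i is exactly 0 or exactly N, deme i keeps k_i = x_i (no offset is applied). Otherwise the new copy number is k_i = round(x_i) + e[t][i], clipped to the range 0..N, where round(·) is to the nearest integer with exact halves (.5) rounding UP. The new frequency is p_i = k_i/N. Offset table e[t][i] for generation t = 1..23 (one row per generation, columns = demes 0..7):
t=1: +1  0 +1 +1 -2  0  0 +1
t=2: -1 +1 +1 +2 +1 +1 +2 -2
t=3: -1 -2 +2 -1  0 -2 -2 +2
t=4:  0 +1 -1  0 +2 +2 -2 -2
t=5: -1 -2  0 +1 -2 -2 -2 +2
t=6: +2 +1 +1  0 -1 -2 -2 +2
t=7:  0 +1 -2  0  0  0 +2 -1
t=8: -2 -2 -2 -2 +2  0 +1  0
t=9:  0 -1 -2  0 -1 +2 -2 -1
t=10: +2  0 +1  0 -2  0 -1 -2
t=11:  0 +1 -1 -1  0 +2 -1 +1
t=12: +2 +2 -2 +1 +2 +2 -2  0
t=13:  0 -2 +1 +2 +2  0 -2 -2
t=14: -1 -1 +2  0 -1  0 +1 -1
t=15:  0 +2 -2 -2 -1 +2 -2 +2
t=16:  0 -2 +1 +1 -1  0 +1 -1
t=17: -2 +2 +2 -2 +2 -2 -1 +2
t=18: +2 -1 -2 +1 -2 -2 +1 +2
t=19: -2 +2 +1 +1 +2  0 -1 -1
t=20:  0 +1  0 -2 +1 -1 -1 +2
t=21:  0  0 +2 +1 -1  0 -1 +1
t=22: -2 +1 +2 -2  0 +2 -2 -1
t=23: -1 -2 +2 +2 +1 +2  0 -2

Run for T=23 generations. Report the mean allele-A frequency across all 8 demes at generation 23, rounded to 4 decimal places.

t=0: k=[0 0 0 0 0 22 0 0]
t=1: x=[0.0000 0.0000 0.0000 0.0000 2.6400 16.7200 2.6400 0.0000] k=[0 0 0 0 1 17 3 0]
t=2: x=[0.0000 0.0000 0.0000 0.1200 2.8000 13.4000 4.3200 0.3600] k=[0 0 0 2 4 14 6 0]
t=3: x=[0.0000 0.0000 0.2400 2.0000 4.9600 11.8400 6.2400 0.7200] k=[0 0 2 1 5 10 4 3]
t=4: x=[0.0000 0.2400 1.6400 1.6000 5.1200 8.6800 4.6000 3.1200] k=[0 1 1 2 7 11 3 1]
t=5: x=[0.1200 0.8800 1.1200 2.4800 6.8800 9.5600 3.7200 1.2400] k=[0 0 1 3 5 8 2 3]
t=6: x=[0.0000 0.1200 1.1200 3.0000 5.1200 6.9200 2.8400 2.8800] k=[0 1 2 3 4 5 1 5]
t=7: x=[0.1200 1.0000 2.0000 3.0000 4.0000 4.4000 1.9600 4.5200] k=[0 2 0 3 4 4 4 4]
t=8: x=[0.2400 1.5200 0.6000 2.7600 3.8800 4.0000 4.0000 4.0000] k=[0 0 0 1 6 4 5 4]
t=9: x=[0.0000 0.0000 0.1200 1.4800 5.1600 4.3600 4.7600 4.1200] k=[0 0 0 1 4 6 3 3]
t=10: x=[0.0000 0.0000 0.1200 1.2400 3.8800 5.4000 3.3600 3.0000] k=[0 0 1 1 2 5 2 1]
t=11: x=[0.0000 0.1200 0.8800 1.1200 2.2400 4.2800 2.2400 1.1200] k=[0 1 0 0 2 6 1 2]
t=12: x=[0.1200 0.7600 0.1200 0.2400 2.2400 4.9200 1.7200 1.8800] k=[2 3 0 1 4 7 0 2]
t=13: x=[2.1200 2.5200 0.4800 1.2400 4.0000 5.8000 1.0800 1.7600] k=[2 1 1 3 6 6 0 0]
t=14: x=[1.8800 1.1200 1.2400 3.1200 5.6400 5.2800 0.7200 0.0000] k=[1 0 3 3 5 5 2 0]
t=15: x=[0.8800 0.4800 2.6400 3.2400 4.7600 4.6400 2.1200 0.2400] k=[1 2 1 1 4 7 0 2]
t=16: x=[1.1200 1.7600 1.1200 1.3600 4.0000 5.8000 1.0800 1.7600] k=[1 0 2 2 3 6 2 1]
t=17: x=[0.8800 0.3600 1.7600 2.1200 3.2400 5.1600 2.3600 1.1200] k=[0 2 4 0 5 3 1 3]
t=18: x=[0.2400 2.0000 3.2800 1.0800 4.1600 3.0000 1.4800 2.7600] k=[2 1 1 2 2 1 2 5]
t=19: x=[1.8800 1.1200 1.1200 1.8800 1.8800 1.2400 2.2400 4.6400] k=[0 3 2 3 4 1 1 4]
t=20: x=[0.3600 2.5200 2.2400 3.0000 3.5200 1.3600 1.3600 3.6400] k=[0 4 2 1 5 0 0 6]
t=21: x=[0.4800 3.2800 2.1200 1.6000 3.9200 0.6000 0.7200 5.2800] k=[0 3 4 3 3 1 0 6]
t=22: x=[0.3600 2.7600 3.7600 3.1200 2.7600 1.1200 0.8400 5.2800] k=[0 4 6 1 3 3 0 4]
t=23: x=[0.4800 3.7600 5.1600 1.8400 2.7600 2.6400 0.8400 3.5200] k=[0 2 7 4 4 5 1 2]

0.1420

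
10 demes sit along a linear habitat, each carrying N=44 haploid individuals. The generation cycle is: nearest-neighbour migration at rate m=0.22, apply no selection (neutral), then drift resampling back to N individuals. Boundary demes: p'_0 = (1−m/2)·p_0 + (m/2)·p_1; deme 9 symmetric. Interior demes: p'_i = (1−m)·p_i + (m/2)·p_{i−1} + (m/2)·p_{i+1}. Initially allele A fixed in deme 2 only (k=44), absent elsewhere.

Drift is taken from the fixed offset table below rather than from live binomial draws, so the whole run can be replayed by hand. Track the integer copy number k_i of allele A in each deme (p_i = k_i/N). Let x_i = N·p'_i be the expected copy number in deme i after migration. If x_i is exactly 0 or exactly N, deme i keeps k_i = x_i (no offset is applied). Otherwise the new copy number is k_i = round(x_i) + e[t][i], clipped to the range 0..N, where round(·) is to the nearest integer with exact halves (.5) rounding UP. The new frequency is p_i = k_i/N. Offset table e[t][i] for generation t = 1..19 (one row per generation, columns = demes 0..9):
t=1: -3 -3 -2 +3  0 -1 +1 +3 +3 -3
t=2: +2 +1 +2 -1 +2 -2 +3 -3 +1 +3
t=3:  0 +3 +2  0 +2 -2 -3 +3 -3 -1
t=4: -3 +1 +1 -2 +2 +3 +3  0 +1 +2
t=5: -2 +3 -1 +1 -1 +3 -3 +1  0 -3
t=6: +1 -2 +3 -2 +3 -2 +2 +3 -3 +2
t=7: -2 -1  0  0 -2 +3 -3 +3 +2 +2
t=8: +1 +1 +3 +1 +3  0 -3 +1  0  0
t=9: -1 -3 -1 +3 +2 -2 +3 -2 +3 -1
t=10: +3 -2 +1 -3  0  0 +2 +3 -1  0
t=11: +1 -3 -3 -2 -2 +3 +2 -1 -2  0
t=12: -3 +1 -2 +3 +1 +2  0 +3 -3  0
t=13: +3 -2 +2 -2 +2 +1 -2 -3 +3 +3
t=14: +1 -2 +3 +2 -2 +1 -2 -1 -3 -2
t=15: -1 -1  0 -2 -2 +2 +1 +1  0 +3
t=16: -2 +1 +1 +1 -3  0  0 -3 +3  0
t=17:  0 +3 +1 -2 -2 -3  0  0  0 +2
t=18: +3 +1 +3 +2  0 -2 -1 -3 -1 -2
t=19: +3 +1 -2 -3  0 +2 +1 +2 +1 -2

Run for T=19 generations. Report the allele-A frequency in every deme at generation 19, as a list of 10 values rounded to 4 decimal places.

[0.2955, 0.2955, 0.2727, 0.2045, 0.1591, 0.1818, 0.1364, 0.0682, 0.0455, 0.0000]

t=0: k=[0 0 44 0 0 0 0 0 0 0]
t=1: x=[0.0000 4.8400 34.3200 4.8400 0.0000 0.0000 0.0000 0.0000 0.0000 0.0000] k=[0 2 32 8 0 0 0 0 0 0]
t=2: x=[0.2200 5.0800 26.0600 9.7600 0.8800 0.0000 0.0000 0.0000 0.0000 0.0000] k=[2 6 28 9 3 0 0 0 0 0]
t=3: x=[2.4400 7.9800 23.4900 10.4300 3.3300 0.3300 0.0000 0.0000 0.0000 0.0000] k=[2 11 25 10 5 0 0 0 0 0]
t=4: x=[2.9900 11.5500 21.8100 11.1000 5.0000 0.5500 0.0000 0.0000 0.0000 0.0000] k=[0 13 23 9 7 4 0 0 0 0]
t=5: x=[1.4300 12.6700 20.3600 10.3200 6.8900 3.8900 0.4400 0.0000 0.0000 0.0000] k=[0 16 19 11 6 7 0 0 0 0]
t=6: x=[1.7600 14.5700 17.7900 11.3300 6.6600 6.1200 0.7700 0.0000 0.0000 0.0000] k=[3 13 21 9 10 4 3 0 0 0]
t=7: x=[4.1000 12.7800 18.8000 10.4300 9.2300 4.5500 2.7800 0.3300 0.0000 0.0000] k=[2 12 19 10 7 8 0 3 0 0]
t=8: x=[3.1000 11.6700 17.2400 10.6600 7.4400 7.0100 1.2100 2.3400 0.3300 0.0000] k=[4 13 20 12 10 7 0 3 0 0]
t=9: x=[4.9900 12.7800 18.3500 12.6600 9.8900 6.5600 1.1000 2.3400 0.3300 0.0000] k=[4 10 17 16 12 5 4 0 3 0]
t=10: x=[4.6600 10.1100 16.1200 15.6700 11.6700 5.6600 3.6700 0.7700 2.3400 0.3300] k=[8 8 17 13 12 6 6 4 1 0]
t=11: x=[8.0000 8.9900 15.5700 13.3300 11.4500 6.6600 5.7800 3.8900 1.2200 0.1100] k=[9 6 13 11 9 10 8 3 0 0]
t=12: x=[8.6700 7.1000 12.0100 11.0000 9.3300 9.6700 7.6700 3.2200 0.3300 0.0000] k=[6 8 10 14 10 12 8 6 0 0]
t=13: x=[6.2200 8.0000 10.2200 13.1200 10.6600 11.3400 8.2200 5.5600 0.6600 0.0000] k=[9 6 12 11 13 12 6 3 4 0]
t=14: x=[8.6700 6.9900 11.2300 11.3300 12.6700 11.4500 6.3300 3.4400 3.4500 0.4400] k=[10 5 14 13 11 12 4 2 0 0]
t=15: x=[9.4500 6.5400 12.9000 12.8900 11.3300 11.0100 4.6600 2.0000 0.2200 0.0000] k=[8 6 13 11 9 13 6 3 0 0]
t=16: x=[7.7800 6.9900 12.0100 11.0000 9.6600 11.7900 6.4400 3.0000 0.3300 0.0000] k=[6 8 13 12 7 12 6 0 3 0]
t=17: x=[6.2200 8.3300 12.3400 11.5600 8.1000 10.7900 6.0000 0.9900 2.3400 0.3300] k=[6 11 13 10 6 8 6 1 2 2]
t=18: x=[6.5500 10.6700 12.4500 9.8900 6.6600 7.5600 5.6700 1.6600 1.8900 2.0000] k=[10 12 15 12 7 6 5 0 1 0]
t=19: x=[10.2200 12.1100 14.3400 11.7800 7.4400 6.0000 4.5600 0.6600 0.7800 0.1100] k=[13 13 12 9 7 8 6 3 2 0]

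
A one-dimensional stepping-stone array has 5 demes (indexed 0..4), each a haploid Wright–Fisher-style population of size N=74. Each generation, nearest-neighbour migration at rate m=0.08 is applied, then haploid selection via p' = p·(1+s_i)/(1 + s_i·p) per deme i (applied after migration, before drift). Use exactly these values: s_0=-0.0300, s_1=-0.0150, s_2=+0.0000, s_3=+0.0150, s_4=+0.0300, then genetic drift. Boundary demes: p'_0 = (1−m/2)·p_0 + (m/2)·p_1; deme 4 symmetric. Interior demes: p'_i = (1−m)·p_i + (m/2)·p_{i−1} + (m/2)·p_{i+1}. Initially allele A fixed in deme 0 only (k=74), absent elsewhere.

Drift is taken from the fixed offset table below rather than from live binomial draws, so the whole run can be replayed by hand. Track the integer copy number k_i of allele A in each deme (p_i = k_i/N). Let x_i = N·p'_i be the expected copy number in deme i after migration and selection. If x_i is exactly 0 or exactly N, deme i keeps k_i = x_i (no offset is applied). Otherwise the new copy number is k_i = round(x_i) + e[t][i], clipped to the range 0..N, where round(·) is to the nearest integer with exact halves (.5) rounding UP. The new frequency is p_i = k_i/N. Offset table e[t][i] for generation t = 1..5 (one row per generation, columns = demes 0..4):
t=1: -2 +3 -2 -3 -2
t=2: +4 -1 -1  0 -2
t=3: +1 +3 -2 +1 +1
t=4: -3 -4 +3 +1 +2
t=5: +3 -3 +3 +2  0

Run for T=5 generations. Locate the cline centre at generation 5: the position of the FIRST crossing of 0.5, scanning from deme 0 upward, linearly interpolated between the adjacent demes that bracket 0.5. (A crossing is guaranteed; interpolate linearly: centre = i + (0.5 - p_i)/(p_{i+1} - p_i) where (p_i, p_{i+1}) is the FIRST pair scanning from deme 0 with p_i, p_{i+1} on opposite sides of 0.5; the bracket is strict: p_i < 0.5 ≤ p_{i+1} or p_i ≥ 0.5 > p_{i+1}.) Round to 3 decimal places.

0.491

t=0: k=[74 0 0 0 0]
t=1: x=[70.9522 2.9174 0.0000 0.0000 0.0000] k=[69 6 0 0 0]
t=2: x=[66.2717 8.1695 0.2400 0.0000 0.0000] k=[70 7 0 0 0]
t=3: x=[67.2966 9.1185 0.2800 0.0000 0.0000] k=[68 12 0 0 0]
t=4: x=[65.5343 13.5915 0.4800 0.0000 0.0000] k=[63 10 3 0 0]
t=5: x=[60.5480 11.6905 3.1600 0.1218 0.0000] k=[64 9 6 2 0]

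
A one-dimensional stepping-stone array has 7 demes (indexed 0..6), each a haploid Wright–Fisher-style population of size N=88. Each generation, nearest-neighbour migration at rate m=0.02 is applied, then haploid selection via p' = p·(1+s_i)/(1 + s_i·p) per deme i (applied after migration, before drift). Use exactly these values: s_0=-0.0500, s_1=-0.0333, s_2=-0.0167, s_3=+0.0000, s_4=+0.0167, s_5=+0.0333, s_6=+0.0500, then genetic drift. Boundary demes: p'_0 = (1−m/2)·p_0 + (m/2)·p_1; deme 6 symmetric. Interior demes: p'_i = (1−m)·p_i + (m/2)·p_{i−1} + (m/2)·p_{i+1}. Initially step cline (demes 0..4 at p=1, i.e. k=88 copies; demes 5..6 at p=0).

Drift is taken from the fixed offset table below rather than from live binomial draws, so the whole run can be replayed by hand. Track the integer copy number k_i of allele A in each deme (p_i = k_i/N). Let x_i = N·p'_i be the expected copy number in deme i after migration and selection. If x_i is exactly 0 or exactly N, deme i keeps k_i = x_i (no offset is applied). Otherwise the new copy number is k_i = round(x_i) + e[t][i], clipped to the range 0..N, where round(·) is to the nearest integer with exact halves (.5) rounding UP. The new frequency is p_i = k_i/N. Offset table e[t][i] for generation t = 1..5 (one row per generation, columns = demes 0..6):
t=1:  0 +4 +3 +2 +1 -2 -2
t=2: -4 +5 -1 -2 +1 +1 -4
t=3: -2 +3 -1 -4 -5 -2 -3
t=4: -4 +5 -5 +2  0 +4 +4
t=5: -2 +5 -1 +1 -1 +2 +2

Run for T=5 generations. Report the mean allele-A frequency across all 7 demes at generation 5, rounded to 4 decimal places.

t=0: k=[88 88 88 88 88 0 0]
t=1: x=[88.0000 88.0000 88.0000 88.0000 87.1343 0.9090 0.0000] k=[88 88 88 88 88 0 0]
t=2: x=[88.0000 88.0000 88.0000 88.0000 87.1343 0.9090 0.0000] k=[88 88 88 88 88 2 0]
t=3: x=[88.0000 88.0000 88.0000 88.0000 87.1540 2.9314 0.0210] k=[88 88 88 88 82 1 0]
t=4: x=[88.0000 88.0000 88.0000 87.9400 81.3525 1.8587 0.0105] k=[88 88 88 88 81 6 4]
t=5: x=[88.0000 88.0000 88.0000 87.9300 80.4353 6.9364 4.2114] k=[88 88 88 88 79 9 6]

0.7240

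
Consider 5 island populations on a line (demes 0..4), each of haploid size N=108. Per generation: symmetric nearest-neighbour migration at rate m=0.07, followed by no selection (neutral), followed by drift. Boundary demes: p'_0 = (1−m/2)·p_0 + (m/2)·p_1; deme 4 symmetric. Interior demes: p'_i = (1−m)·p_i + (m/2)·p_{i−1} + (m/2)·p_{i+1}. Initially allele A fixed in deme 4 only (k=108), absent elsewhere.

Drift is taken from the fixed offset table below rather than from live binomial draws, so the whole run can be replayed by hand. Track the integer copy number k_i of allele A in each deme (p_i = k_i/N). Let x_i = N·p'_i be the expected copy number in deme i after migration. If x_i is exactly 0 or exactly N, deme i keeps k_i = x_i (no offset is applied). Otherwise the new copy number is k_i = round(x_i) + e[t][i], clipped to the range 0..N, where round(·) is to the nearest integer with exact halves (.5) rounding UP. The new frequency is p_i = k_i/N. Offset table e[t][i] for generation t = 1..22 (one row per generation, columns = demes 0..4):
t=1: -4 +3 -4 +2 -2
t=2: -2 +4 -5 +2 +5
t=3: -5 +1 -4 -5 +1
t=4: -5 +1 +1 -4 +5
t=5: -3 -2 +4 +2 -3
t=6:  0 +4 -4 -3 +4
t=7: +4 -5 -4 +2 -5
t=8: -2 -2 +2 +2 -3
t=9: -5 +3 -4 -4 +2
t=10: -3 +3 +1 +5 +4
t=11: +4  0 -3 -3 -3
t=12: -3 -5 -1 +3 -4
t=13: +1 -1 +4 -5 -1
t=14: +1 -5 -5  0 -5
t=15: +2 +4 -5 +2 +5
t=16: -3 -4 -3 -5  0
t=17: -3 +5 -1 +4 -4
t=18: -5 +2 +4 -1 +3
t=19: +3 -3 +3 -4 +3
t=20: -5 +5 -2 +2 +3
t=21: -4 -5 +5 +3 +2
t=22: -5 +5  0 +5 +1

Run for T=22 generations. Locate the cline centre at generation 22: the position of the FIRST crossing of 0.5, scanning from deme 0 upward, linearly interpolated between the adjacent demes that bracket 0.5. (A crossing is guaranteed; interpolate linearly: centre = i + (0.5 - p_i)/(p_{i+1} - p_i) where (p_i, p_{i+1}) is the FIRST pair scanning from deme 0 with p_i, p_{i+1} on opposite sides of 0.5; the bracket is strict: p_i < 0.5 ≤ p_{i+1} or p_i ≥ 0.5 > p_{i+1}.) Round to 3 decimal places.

3.531

t=0: k=[0 0 0 0 108]
t=1: x=[0.0000 0.0000 0.0000 3.7800 104.2200] k=[0 0 0 6 102]
t=2: x=[0.0000 0.0000 0.2100 9.1500 98.6400] k=[0 0 0 11 104]
t=3: x=[0.0000 0.0000 0.3850 13.8700 100.7450] k=[0 0 0 9 102]
t=4: x=[0.0000 0.0000 0.3150 11.9400 98.7450] k=[0 0 1 8 104]
t=5: x=[0.0000 0.0350 1.2100 11.1150 100.6400] k=[0 0 5 13 98]
t=6: x=[0.0000 0.1750 5.1050 15.6950 95.0250] k=[0 4 1 13 99]
t=7: x=[0.1400 3.7550 1.5250 15.5900 95.9900] k=[4 0 0 18 91]
t=8: x=[3.8600 0.1400 0.6300 19.9250 88.4450] k=[2 0 3 22 85]
t=9: x=[1.9300 0.1750 3.5600 23.5400 82.7950] k=[0 3 0 20 85]
t=10: x=[0.1050 2.7900 0.8050 21.5750 82.7250] k=[0 6 2 27 87]
t=11: x=[0.2100 5.6500 3.0150 28.2250 84.9000] k=[4 6 0 25 82]
t=12: x=[4.0700 5.7200 1.0850 26.1200 80.0050] k=[1 1 0 29 76]
t=13: x=[1.0000 0.9650 1.0500 29.6300 74.3550] k=[2 0 5 25 73]
t=14: x=[1.9300 0.2450 5.5250 25.9800 71.3200] k=[3 0 1 26 66]
t=15: x=[2.8950 0.1400 1.8400 26.5250 64.6000] k=[5 4 0 29 70]
t=16: x=[4.9650 3.8950 1.1550 29.4200 68.5650] k=[2 0 0 24 69]
t=17: x=[1.9300 0.0700 0.8400 24.7350 67.4250] k=[0 5 0 29 63]
t=18: x=[0.1750 4.6500 1.1900 29.1750 61.8100] k=[0 7 5 28 65]
t=19: x=[0.2450 6.6850 5.8750 28.4900 63.7050] k=[3 4 9 24 67]
t=20: x=[3.0350 4.1400 9.3500 24.9800 65.4950] k=[0 9 7 27 68]
t=21: x=[0.3150 8.6150 7.7700 27.7350 66.5650] k=[0 4 13 31 69]
t=22: x=[0.1400 4.1750 13.3150 31.7000 67.6700] k=[0 9 13 37 69]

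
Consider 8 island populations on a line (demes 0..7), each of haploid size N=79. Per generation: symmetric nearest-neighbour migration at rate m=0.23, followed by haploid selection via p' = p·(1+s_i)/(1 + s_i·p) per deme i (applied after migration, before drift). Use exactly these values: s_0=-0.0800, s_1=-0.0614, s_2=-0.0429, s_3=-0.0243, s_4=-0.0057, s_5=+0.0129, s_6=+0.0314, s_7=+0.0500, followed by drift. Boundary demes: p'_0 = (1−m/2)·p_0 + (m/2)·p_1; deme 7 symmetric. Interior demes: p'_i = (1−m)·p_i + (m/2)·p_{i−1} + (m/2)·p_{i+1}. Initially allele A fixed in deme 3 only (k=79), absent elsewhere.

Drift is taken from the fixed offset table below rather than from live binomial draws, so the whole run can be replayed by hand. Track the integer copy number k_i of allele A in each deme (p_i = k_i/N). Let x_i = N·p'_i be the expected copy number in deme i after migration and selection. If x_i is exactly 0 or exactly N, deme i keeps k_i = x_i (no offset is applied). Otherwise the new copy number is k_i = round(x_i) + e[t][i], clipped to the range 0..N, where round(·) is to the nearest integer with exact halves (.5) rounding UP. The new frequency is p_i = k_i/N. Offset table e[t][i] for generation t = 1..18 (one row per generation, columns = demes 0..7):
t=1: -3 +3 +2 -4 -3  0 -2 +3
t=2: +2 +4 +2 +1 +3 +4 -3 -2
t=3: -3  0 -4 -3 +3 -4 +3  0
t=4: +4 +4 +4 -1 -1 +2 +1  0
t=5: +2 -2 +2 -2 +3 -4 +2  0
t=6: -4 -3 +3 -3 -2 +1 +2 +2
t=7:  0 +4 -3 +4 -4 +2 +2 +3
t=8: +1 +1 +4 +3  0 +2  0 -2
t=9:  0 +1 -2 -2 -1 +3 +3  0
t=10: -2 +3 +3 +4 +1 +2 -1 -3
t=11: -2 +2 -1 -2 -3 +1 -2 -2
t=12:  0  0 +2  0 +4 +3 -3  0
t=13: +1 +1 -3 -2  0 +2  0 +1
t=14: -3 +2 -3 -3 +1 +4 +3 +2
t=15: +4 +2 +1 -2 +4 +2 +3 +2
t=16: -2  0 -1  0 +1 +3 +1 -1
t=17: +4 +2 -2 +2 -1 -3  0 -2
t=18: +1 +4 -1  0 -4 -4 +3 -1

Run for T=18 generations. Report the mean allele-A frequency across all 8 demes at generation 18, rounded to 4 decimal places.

0.1804

t=0: k=[0 0 0 79 0 0 0 0]
t=1: x=[0.0000 0.0000 8.7384 60.4835 9.0391 0.0000 0.0000 0.0000] k=[0 0 11 56 6 0 0 0]
t=2: x=[0.0000 1.1885 14.3868 44.5980 11.0057 0.6988 0.0000 0.0000] k=[0 5 16 46 14 5 0 0]
t=3: x=[0.5293 5.3644 17.5785 38.3844 16.5700 5.5255 0.5929 0.0000] k=[0 5 14 35 20 2 4 0]
t=4: x=[0.5293 5.1466 14.8442 30.3987 19.5707 4.3524 3.4094 0.4829] k=[5 9 19 29 19 6 4 0]
t=5: x=[5.0511 9.1641 18.3745 26.2669 18.5737 7.3500 3.8826 0.4829] k=[7 7 20 24 22 3 6 0]
t=6: x=[6.4860 8.0264 18.3403 22.9078 19.9596 5.5963 5.1108 0.7242] k=[2 5 21 20 18 7 7 3]
t=7: x=[2.1625 6.1271 18.4185 19.5212 16.8890 8.3603 6.7279 3.6251] k=[2 10 15 24 13 10 9 7]
t=8: x=[2.6944 9.1307 14.9220 21.3150 13.8546 10.3447 9.1317 7.5569] k=[4 10 19 24 14 12 9 6]
t=9: x=[4.3354 9.7885 17.9251 21.8837 14.8509 12.0150 9.2495 6.6356] k=[4 11 16 20 14 15 12 7]
t=10: x=[4.4422 10.1941 15.3358 18.4992 14.7364 14.6927 12.0831 7.9158] k=[2 13 18 22 16 17 11 5]
t=11: x=[3.0138 11.6658 17.2856 20.4747 16.7295 16.3606 11.2960 5.9531] k=[1 14 16 18 14 17 9 4]
t=12: x=[2.3012 12.0726 15.4478 16.9798 14.7364 15.8971 9.6028 4.7899] k=[2 12 17 17 19 19 7 5]
t=13: x=[2.9073 10.8196 15.8618 16.9009 18.6883 17.7961 8.3788 5.4734] k=[4 12 13 15 19 20 8 6]
t=14: x=[4.5491 10.5999 12.6424 14.9299 18.5737 18.6872 9.4031 6.5158] k=[2 13 10 12 20 23 12 9]
t=15: x=[3.0138 10.7861 10.1798 12.4302 19.3414 21.5905 13.2576 9.7546] k=[7 13 11 10 23 24 16 12]
t=16: x=[7.1303 11.4457 10.7028 11.3685 21.5304 23.1743 16.8665 12.9806] k=[5 11 10 11 23 26 18 12]
t=17: x=[5.2651 9.6455 9.8458 12.0123 21.8745 24.9533 18.6672 13.2183] k=[9 12 8 14 21 22 19 11]
t=18: x=[8.6795 10.5999 8.8012 13.8321 20.2239 21.7414 18.8654 12.4223] k=[10 15 8 14 16 18 22 11]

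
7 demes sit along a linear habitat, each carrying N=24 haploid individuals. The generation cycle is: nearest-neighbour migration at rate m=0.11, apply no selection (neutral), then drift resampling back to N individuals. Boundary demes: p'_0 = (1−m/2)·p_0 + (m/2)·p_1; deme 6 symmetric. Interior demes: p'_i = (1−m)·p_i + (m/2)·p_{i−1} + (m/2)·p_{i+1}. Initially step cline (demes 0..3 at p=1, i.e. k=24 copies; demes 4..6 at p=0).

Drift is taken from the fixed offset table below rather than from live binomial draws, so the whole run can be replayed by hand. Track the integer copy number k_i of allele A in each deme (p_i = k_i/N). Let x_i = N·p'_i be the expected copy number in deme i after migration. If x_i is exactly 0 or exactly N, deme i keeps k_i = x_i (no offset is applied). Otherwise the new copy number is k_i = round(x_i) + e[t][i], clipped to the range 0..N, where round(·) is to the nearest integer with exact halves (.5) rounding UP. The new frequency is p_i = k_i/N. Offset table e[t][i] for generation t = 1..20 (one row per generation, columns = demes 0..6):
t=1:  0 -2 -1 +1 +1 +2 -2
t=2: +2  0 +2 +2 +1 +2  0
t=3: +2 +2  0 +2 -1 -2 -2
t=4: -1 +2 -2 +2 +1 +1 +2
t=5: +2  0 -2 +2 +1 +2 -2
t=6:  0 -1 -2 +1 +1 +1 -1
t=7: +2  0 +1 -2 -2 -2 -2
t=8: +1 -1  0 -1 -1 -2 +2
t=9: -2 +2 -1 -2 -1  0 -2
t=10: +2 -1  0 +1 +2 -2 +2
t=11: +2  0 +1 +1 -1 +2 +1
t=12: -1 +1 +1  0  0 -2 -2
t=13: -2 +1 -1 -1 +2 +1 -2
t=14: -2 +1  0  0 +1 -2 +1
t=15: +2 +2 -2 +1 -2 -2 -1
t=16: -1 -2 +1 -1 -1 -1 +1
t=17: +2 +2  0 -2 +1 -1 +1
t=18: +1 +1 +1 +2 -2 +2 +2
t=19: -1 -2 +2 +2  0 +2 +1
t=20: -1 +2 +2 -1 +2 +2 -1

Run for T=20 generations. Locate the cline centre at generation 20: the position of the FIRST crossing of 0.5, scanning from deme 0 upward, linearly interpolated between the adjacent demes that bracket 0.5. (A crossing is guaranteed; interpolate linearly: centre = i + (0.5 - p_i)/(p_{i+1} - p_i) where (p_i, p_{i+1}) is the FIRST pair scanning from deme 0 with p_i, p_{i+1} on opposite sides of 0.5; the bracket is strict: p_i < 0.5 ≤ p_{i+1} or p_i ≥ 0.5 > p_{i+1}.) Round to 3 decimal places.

3.667

t=0: k=[24 24 24 24 0 0 0]
t=1: x=[24.0000 24.0000 24.0000 22.6800 1.3200 0.0000 0.0000] k=[24 24 24 24 2 0 0]
t=2: x=[24.0000 24.0000 24.0000 22.7900 3.1000 0.1100 0.0000] k=[24 24 24 24 4 2 0]
t=3: x=[24.0000 24.0000 24.0000 22.9000 4.9900 2.0000 0.1100] k=[24 24 24 24 4 0 0]
t=4: x=[24.0000 24.0000 24.0000 22.9000 4.8800 0.2200 0.0000] k=[24 24 24 24 6 1 0]
t=5: x=[24.0000 24.0000 24.0000 23.0100 6.7150 1.2200 0.0550] k=[24 24 24 24 8 3 0]
t=6: x=[24.0000 24.0000 24.0000 23.1200 8.6050 3.1100 0.1650] k=[24 24 24 24 10 4 0]
t=7: x=[24.0000 24.0000 24.0000 23.2300 10.4400 4.1100 0.2200] k=[24 24 24 21 8 2 0]
t=8: x=[24.0000 24.0000 23.8350 20.4500 8.3850 2.2200 0.1100] k=[24 24 24 19 7 0 2]
t=9: x=[24.0000 24.0000 23.7250 18.6150 7.2750 0.4950 1.8900] k=[24 24 23 17 6 0 0]
t=10: x=[24.0000 23.9450 22.7250 16.7250 6.2750 0.3300 0.0000] k=[24 23 23 18 8 0 0]
t=11: x=[23.9450 23.0550 22.7250 17.7250 8.1100 0.4400 0.0000] k=[24 23 24 19 7 2 0]
t=12: x=[23.9450 23.1100 23.6700 18.6150 7.3850 2.1650 0.1100] k=[23 24 24 19 7 0 0]
t=13: x=[23.0550 23.9450 23.7250 18.6150 7.2750 0.3850 0.0000] k=[21 24 23 18 9 1 0]
t=14: x=[21.1650 23.7800 22.7800 17.7800 9.0550 1.3850 0.0550] k=[19 24 23 18 10 0 1]
t=15: x=[19.2750 23.6700 22.7800 17.8350 9.8900 0.6050 0.9450] k=[21 24 21 19 8 0 0]
t=16: x=[21.1650 23.6700 21.0550 18.5050 8.1650 0.4400 0.0000] k=[20 22 22 18 7 0 0]
t=17: x=[20.1100 21.8900 21.7800 17.6150 7.2200 0.3850 0.0000] k=[22 24 22 16 8 0 0]
t=18: x=[22.1100 23.7800 21.7800 15.8900 8.0000 0.4400 0.0000] k=[23 24 23 18 6 2 0]
t=19: x=[23.0550 23.8900 22.7800 17.6150 6.4400 2.1100 0.1100] k=[22 22 24 20 6 4 1]
t=20: x=[22.0000 22.1100 23.6700 19.4500 6.6600 3.9450 1.1650] k=[21 24 24 18 9 6 0]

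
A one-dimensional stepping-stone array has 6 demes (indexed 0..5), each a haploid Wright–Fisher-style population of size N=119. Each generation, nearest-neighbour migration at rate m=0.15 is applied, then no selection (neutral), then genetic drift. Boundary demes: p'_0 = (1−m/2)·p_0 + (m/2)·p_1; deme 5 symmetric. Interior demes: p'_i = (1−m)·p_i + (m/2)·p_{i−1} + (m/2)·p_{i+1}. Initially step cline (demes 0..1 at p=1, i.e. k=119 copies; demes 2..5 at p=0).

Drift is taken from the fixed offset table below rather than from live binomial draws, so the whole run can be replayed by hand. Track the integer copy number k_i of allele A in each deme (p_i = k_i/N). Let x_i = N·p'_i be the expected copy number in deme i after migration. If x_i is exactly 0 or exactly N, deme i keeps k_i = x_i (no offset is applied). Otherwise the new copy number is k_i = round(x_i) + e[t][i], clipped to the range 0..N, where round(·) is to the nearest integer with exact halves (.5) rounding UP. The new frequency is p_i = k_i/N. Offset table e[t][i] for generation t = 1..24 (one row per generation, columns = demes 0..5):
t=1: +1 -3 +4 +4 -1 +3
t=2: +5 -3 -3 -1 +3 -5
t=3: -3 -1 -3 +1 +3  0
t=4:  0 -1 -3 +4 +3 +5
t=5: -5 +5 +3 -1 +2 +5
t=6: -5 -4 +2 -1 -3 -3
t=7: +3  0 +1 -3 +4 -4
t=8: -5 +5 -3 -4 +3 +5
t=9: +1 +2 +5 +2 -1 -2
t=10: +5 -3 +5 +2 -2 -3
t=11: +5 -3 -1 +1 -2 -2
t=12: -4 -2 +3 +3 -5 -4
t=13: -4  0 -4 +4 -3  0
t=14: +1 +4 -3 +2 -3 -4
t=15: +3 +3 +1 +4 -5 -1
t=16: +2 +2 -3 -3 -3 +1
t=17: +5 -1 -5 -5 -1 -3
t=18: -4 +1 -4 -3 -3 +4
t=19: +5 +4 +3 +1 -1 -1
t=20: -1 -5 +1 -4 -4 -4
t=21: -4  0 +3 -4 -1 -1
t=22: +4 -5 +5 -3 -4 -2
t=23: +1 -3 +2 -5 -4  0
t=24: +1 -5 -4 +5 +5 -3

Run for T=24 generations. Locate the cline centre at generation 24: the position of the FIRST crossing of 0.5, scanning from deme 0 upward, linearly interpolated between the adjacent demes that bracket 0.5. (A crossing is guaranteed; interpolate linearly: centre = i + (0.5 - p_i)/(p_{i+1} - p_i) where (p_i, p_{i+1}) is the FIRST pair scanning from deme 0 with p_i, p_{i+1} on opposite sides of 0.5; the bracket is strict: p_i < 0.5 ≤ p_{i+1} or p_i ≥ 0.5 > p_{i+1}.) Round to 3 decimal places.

0.917

t=0: k=[119 119 0 0 0 0]
t=1: x=[119.0000 110.0750 8.9250 0.0000 0.0000 0.0000] k=[119 107 13 0 0 0]
t=2: x=[118.1000 100.8500 19.0750 0.9750 0.0000 0.0000] k=[119 98 16 0 0 0]
t=3: x=[117.4250 93.4250 20.9500 1.2000 0.0000 0.0000] k=[114 92 18 2 0 0]
t=4: x=[112.3500 88.1000 22.3500 3.0500 0.1500 0.0000] k=[112 87 19 7 3 0]
t=5: x=[110.1250 83.7750 23.2000 7.6000 3.0750 0.2250] k=[105 89 26 7 5 5]
t=6: x=[103.8000 85.4750 29.3000 8.2750 5.1500 5.0000] k=[99 81 31 7 2 2]
t=7: x=[97.6500 78.6000 32.9500 8.4250 2.3750 2.0000] k=[101 79 34 5 6 0]
t=8: x=[99.3500 77.2750 35.2000 7.2500 5.4750 0.4500] k=[94 82 32 3 8 5]
t=9: x=[93.1000 79.1500 33.5750 5.5500 7.4000 5.2250] k=[94 81 39 8 6 3]
t=10: x=[93.0250 78.8250 39.8250 10.1750 5.9250 3.2250] k=[98 76 45 12 4 0]
t=11: x=[96.3500 75.3250 44.8500 13.8750 4.3000 0.3000] k=[101 72 44 15 2 0]
t=12: x=[98.8250 72.0750 43.9250 16.2000 2.8250 0.1500] k=[95 70 47 19 0 0]
t=13: x=[93.1250 70.1500 46.6250 19.6750 1.4250 0.0000] k=[89 70 43 24 0 0]
t=14: x=[87.5750 69.4000 43.6000 23.6250 1.8000 0.0000] k=[89 73 41 26 0 0]
t=15: x=[87.8000 71.8000 42.2750 25.1750 1.9500 0.0000] k=[91 75 43 29 0 0]
t=16: x=[89.8000 73.8000 44.3500 27.8750 2.1750 0.0000] k=[92 76 41 25 0 0]
t=17: x=[90.8000 74.5750 42.4250 24.3250 1.8750 0.0000] k=[96 74 37 19 1 0]
t=18: x=[94.3500 72.8750 38.4250 19.0000 2.2750 0.0750] k=[90 74 34 16 0 4]
t=19: x=[88.8000 72.2000 35.6500 16.1500 1.5000 3.7000] k=[94 76 39 17 1 3]
t=20: x=[92.6500 74.5750 40.1250 17.4500 2.3500 2.8500] k=[92 70 41 13 0 0]
t=21: x=[90.3500 69.4750 41.0750 14.1250 0.9750 0.0000] k=[86 69 44 10 0 0]
t=22: x=[84.7250 68.4000 43.3250 11.8000 0.7500 0.0000] k=[89 63 48 9 0 0]
t=23: x=[87.0500 63.8250 46.2000 11.2500 0.6750 0.0000] k=[88 61 48 6 0 0]
t=24: x=[85.9750 62.0500 45.8250 8.7000 0.4500 0.0000] k=[87 57 42 14 5 0]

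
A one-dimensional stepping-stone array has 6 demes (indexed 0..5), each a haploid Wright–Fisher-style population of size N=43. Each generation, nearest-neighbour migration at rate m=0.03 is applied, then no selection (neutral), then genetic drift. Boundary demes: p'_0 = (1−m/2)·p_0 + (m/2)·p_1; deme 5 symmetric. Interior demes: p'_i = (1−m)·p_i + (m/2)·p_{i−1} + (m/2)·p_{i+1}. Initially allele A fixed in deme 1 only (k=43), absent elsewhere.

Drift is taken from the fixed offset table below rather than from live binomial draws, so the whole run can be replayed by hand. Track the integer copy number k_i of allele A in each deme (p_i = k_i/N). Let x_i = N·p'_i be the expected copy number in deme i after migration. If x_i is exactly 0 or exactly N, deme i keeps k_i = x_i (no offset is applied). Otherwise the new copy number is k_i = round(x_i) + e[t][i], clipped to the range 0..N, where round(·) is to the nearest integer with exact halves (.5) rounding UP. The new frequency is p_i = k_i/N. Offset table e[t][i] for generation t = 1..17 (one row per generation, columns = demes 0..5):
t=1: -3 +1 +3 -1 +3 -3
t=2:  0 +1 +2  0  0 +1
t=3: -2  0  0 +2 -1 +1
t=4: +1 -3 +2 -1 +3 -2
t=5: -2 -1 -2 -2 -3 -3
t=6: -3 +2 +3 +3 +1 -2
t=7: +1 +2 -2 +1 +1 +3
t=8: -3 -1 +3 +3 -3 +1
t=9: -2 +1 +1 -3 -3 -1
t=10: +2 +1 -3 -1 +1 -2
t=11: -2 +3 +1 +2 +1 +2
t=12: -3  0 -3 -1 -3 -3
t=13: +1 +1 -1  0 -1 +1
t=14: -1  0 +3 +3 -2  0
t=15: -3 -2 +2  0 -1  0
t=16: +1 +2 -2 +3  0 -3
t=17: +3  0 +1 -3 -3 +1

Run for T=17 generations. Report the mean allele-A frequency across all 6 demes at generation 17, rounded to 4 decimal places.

t=0: k=[0 43 0 0 0 0]
t=1: x=[0.6450 41.7100 0.6450 0.0000 0.0000 0.0000] k=[0 43 4 0 0 0]
t=2: x=[0.6450 41.7700 4.5250 0.0600 0.0000 0.0000] k=[1 43 7 0 0 0]
t=3: x=[1.6300 41.8300 7.4350 0.1050 0.0000 0.0000] k=[0 42 7 2 0 0]
t=4: x=[0.6300 40.8450 7.4500 2.0450 0.0300 0.0000] k=[2 38 9 1 3 0]
t=5: x=[2.5400 37.0250 9.3150 1.1500 2.9250 0.0450] k=[1 36 7 0 0 0]
t=6: x=[1.5250 35.0400 7.3300 0.1050 0.0000 0.0000] k=[0 37 10 3 0 0]
t=7: x=[0.5550 36.0400 10.3000 3.0600 0.0450 0.0000] k=[2 38 8 4 1 0]
t=8: x=[2.5400 37.0100 8.3900 4.0150 1.0300 0.0150] k=[0 36 11 7 0 1]
t=9: x=[0.5400 35.0850 11.3150 6.9550 0.1200 0.9850] k=[0 36 12 4 0 0]
t=10: x=[0.5400 35.1000 12.2400 4.0600 0.0600 0.0000] k=[3 36 9 3 1 0]
t=11: x=[3.4950 35.1000 9.3150 3.0600 1.0150 0.0150] k=[1 38 10 5 2 2]
t=12: x=[1.5550 37.0250 10.3450 5.0300 2.0450 2.0000] k=[0 37 7 4 0 0]
t=13: x=[0.5550 35.9950 7.4050 3.9850 0.0600 0.0000] k=[2 37 6 4 0 0]
t=14: x=[2.5250 36.0100 6.4350 3.9700 0.0600 0.0000] k=[2 36 9 7 0 0]
t=15: x=[2.5100 35.0850 9.3750 6.9250 0.1050 0.0000] k=[0 33 11 7 0 0]
t=16: x=[0.4950 32.1750 11.2700 6.9550 0.1050 0.0000] k=[1 34 9 10 0 0]
t=17: x=[1.4950 33.1300 9.3900 9.8350 0.1500 0.0000] k=[4 33 10 7 0 0]

0.2093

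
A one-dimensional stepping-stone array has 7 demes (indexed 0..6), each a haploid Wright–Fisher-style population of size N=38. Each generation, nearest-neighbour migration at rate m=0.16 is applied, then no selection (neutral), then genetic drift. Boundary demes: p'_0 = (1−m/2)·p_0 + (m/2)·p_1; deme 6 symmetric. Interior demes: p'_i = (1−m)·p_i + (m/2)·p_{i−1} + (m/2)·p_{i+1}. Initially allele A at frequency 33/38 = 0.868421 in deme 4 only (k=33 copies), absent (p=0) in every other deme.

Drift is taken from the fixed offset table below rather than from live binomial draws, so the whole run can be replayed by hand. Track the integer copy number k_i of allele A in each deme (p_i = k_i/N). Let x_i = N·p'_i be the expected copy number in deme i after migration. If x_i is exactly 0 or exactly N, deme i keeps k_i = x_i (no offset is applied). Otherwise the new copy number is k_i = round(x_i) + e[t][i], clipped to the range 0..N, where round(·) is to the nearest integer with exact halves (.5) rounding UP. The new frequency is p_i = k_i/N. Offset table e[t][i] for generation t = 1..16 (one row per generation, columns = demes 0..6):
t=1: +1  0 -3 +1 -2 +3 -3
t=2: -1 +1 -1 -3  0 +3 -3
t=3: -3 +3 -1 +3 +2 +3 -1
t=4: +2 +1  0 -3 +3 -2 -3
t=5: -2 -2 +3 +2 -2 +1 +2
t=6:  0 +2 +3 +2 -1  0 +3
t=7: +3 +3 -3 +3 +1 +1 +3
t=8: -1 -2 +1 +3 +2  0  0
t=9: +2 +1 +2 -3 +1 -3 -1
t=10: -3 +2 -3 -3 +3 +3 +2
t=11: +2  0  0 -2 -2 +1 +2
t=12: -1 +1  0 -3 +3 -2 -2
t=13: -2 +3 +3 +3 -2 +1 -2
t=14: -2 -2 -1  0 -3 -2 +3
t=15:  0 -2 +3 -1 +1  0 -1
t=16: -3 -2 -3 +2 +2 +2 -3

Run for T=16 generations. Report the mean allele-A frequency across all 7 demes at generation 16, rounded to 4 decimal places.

0.2180

t=0: k=[0 0 0 0 33 0 0]
t=1: x=[0.0000 0.0000 0.0000 2.6400 27.7200 2.6400 0.0000] k=[0 0 0 4 26 6 0]
t=2: x=[0.0000 0.0000 0.3200 5.4400 22.6400 7.1200 0.4800] k=[0 0 0 2 23 10 0]
t=3: x=[0.0000 0.0000 0.1600 3.5200 20.2800 10.2400 0.8000] k=[0 0 0 7 22 13 0]
t=4: x=[0.0000 0.0000 0.5600 7.6400 20.0800 12.6800 1.0400] k=[0 0 1 5 23 11 0]
t=5: x=[0.0000 0.0800 1.2400 6.1200 20.6000 11.0800 0.8800] k=[0 0 4 8 19 12 3]
t=6: x=[0.0000 0.3200 4.0000 8.5600 17.5600 11.8400 3.7200] k=[0 2 7 11 17 12 7]
t=7: x=[0.1600 2.2400 6.9200 11.1600 16.1200 12.0000 7.4000] k=[3 5 4 14 17 13 10]
t=8: x=[3.1600 4.7600 4.8800 13.4400 16.4400 13.0800 10.2400] k=[2 3 6 16 18 13 10]
t=9: x=[2.0800 3.1600 6.5600 15.3600 17.4400 13.1600 10.2400] k=[4 4 9 12 18 10 9]
t=10: x=[4.0000 4.4000 8.8400 12.2400 16.8800 10.5600 9.0800] k=[1 6 6 9 20 14 11]
t=11: x=[1.4000 5.6000 6.2400 9.6400 18.6400 14.2400 11.2400] k=[3 6 6 8 17 15 13]
t=12: x=[3.2400 5.7600 6.1600 8.5600 16.1200 15.0000 13.1600] k=[2 7 6 6 19 13 11]
t=13: x=[2.4000 6.5200 6.0800 7.0400 17.4800 13.3200 11.1600] k=[0 10 9 10 15 14 9]
t=14: x=[0.8000 9.1200 9.1600 10.3200 14.5200 13.6800 9.4000] k=[0 7 8 10 12 12 12]
t=15: x=[0.5600 6.5200 8.0800 10.0000 11.8400 12.0000 12.0000] k=[1 5 11 9 13 12 11]
t=16: x=[1.3200 5.1600 10.3600 9.4800 12.6000 12.0000 11.0800] k=[0 3 7 11 15 14 8]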